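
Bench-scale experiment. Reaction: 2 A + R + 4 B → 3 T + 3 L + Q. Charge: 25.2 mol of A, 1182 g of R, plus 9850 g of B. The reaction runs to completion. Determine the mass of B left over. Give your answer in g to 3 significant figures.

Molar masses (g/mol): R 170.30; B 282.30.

n(A) = 25.20 mol
n(R) = 1182 / 170.30 = 6.941 mol
n(B) = 9850 / 282.30 = 34.89 mol
n/ν for A = 25.20/2 = 12.60
n/ν for R = 6.941/1 = 6.941
n/ν for B = 34.89/4 = 8.723
Smallest n/ν is R → limiting reagent.
B consumed = (4/1) × 6.941 = 27.76 mol
B remaining = 34.89 − 27.76 = 7.130 mol
mass = 7.130 × 282.30 = 2013 g

2010 g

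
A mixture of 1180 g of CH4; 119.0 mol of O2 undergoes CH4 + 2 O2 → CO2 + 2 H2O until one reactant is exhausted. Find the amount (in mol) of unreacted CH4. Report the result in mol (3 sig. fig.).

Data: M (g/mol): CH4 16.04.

14.1 mol

n(CH4) = 1180 / 16.04 = 73.57 mol
n(O2) = 119.0 mol
n/ν for CH4 = 73.57/1 = 73.57
n/ν for O2 = 119.0/2 = 59.50
Smallest n/ν is O2 → limiting reagent.
CH4 consumed = (1/2) × 119.0 = 59.50 mol
CH4 remaining = 73.57 − 59.50 = 14.07 mol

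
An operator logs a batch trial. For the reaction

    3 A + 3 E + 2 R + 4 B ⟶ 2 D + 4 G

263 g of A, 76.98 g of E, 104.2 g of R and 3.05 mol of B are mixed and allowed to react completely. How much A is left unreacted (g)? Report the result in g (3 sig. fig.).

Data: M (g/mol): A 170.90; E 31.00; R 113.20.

n(A) = 263.0 / 170.90 = 1.539 mol
n(E) = 76.98 / 31.00 = 2.483 mol
n(R) = 104.2 / 113.20 = 0.9205 mol
n(B) = 3.050 mol
n/ν for A = 1.539/3 = 0.5130
n/ν for E = 2.483/3 = 0.8277
n/ν for R = 0.9205/2 = 0.4603
n/ν for B = 3.050/4 = 0.7625
Smallest n/ν is R → limiting reagent.
A consumed = (3/2) × 0.9205 = 1.381 mol
A remaining = 1.539 − 1.381 = 0.1580 mol
mass = 0.1580 × 170.90 = 27.00 g

27.0 g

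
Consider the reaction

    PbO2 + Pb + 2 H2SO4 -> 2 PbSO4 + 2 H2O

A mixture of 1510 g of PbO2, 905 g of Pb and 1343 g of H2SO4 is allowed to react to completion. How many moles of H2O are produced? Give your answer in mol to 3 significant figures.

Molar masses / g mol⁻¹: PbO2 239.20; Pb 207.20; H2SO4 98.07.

n(PbO2) = 1510 / 239.20 = 6.313 mol
n(Pb) = 905.0 / 207.20 = 4.368 mol
n(H2SO4) = 1343 / 98.07 = 13.69 mol
n/ν for PbO2 = 6.313/1 = 6.313
n/ν for Pb = 4.368/1 = 4.368
n/ν for H2SO4 = 13.69/2 = 6.845
Smallest n/ν is Pb → limiting reagent.
n(H2O) = (2/1) × 4.368 = 8.736 mol

8.74 mol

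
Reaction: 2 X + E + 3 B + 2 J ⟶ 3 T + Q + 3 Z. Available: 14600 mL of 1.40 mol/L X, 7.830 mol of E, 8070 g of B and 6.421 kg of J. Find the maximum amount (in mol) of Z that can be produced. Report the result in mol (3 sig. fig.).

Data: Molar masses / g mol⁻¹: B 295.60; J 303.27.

n(X) = 1.40 × 14600/1000 = 20.44 mol
n(E) = 7.830 mol
n(B) = 8070 / 295.60 = 27.30 mol
n(J) = 6.421×1000 / 303.27 = 21.17 mol
n/ν for X = 20.44/2 = 10.22
n/ν for E = 7.830/1 = 7.830
n/ν for B = 27.30/3 = 9.100
n/ν for J = 21.17/2 = 10.59
Smallest n/ν is E → limiting reagent.
n(Z) = (3/1) × 7.830 = 23.49 mol

23.5 mol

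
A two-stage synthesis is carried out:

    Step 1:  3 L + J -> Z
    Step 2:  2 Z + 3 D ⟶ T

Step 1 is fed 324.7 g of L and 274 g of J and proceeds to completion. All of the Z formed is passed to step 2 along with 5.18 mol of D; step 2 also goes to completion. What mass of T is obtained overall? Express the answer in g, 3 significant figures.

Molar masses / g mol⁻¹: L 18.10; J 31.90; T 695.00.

1200 g

Step 1:
n(L) = 324.7 / 18.10 = 17.94 mol
n(J) = 274.0 / 31.90 = 8.589 mol
n/ν for L = 17.94/3 = 5.980
n/ν for J = 8.589/1 = 8.589
Smallest n/ν is L → limiting reagent.
n(Z) produced = (1/3) × 17.94 = 5.980 mol
Step 2:
n(Z) available = 5.980 mol
n(D) = 5.180 mol
n/ν for Z = 5.980/2 = 2.990
n/ν for D = 5.180/3 = 1.727
Smallest n/ν is D → limiting reagent.
n(T) = (1/3) × 5.180 = 1.727 mol
mass = 1.727 × 695.00 = 1200 g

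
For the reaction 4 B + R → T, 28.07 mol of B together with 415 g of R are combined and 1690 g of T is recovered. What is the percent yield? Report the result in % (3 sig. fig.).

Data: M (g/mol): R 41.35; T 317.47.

75.9 %

n(B) = 28.07 mol
n(R) = 415.0 / 41.35 = 10.04 mol
n/ν for B = 28.07/4 = 7.018
n/ν for R = 10.04/1 = 10.04
Smallest n/ν is B → limiting reagent.
theoretical n(T) = (1/4) × 28.07 = 7.018 mol → 2228 g
% yield = 1690 / 2228 × 100 = 75.85 %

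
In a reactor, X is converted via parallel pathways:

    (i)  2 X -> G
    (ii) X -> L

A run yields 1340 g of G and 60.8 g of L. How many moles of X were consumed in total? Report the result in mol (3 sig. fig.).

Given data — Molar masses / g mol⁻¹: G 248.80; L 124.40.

n(G) = 1340 / 248.80 = 5.386 mol
n(L) = 60.8 / 124.40 = 0.4887 mol
n(X) via (i) = (2/1)×5.386 = 10.77 mol
n(X) via (ii) = (1/1)×0.4887 = 0.4887 mol
total n(X) = 10.77 + 0.4887 = 11.26 mol

11.3 mol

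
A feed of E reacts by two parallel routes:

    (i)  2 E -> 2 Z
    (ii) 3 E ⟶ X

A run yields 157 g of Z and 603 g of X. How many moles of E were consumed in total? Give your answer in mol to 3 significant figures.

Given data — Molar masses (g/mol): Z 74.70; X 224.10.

n(Z) = 157 / 74.70 = 2.102 mol
n(X) = 603 / 224.10 = 2.691 mol
n(E) via (i) = (2/2)×2.102 = 2.102 mol
n(E) via (ii) = (3/1)×2.691 = 8.073 mol
total n(E) = 2.102 + 8.073 = 10.18 mol

10.2 mol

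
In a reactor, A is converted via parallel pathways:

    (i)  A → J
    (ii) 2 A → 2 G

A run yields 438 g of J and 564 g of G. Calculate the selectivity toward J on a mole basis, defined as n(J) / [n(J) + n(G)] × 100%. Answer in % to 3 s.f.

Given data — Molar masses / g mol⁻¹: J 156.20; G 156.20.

43.7 %

n(J) = 438 / 156.20 = 2.804 mol
n(G) = 564 / 156.20 = 3.611 mol
selectivity = 2.804/(2.804+3.611) × 100 = 43.71 %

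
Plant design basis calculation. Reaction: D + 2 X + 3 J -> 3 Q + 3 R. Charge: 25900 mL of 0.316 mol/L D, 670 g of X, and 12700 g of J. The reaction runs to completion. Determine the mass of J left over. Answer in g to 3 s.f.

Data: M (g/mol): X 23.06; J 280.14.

5820 g

n(D) = 0.316 × 25900/1000 = 8.184 mol
n(X) = 670.0 / 23.06 = 29.05 mol
n(J) = 12700 / 280.14 = 45.33 mol
n/ν for D = 8.184/1 = 8.184
n/ν for X = 29.05/2 = 14.53
n/ν for J = 45.33/3 = 15.11
Smallest n/ν is D → limiting reagent.
J consumed = (3/1) × 8.184 = 24.55 mol
J remaining = 45.33 − 24.55 = 20.78 mol
mass = 20.78 × 280.14 = 5821 g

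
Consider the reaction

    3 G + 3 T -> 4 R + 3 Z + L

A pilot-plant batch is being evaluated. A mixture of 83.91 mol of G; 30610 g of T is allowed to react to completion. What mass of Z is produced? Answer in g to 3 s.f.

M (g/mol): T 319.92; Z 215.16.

18100 g

n(G) = 83.91 mol
n(T) = 30610 / 319.92 = 95.68 mol
n/ν for G = 83.91/3 = 27.97
n/ν for T = 95.68/3 = 31.89
Smallest n/ν is G → limiting reagent.
n(Z) = (3/3) × 83.91 = 83.91 mol
mass = 83.91 × 215.16 = 18050 g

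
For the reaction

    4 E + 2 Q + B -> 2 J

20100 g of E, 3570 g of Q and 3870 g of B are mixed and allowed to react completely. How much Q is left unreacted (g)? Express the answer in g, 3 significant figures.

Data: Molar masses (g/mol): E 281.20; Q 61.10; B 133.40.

1390 g

n(E) = 20100 / 281.20 = 71.48 mol
n(Q) = 3570 / 61.10 = 58.43 mol
n(B) = 3870 / 133.40 = 29.01 mol
n/ν for E = 71.48/4 = 17.87
n/ν for Q = 58.43/2 = 29.22
n/ν for B = 29.01/1 = 29.01
Smallest n/ν is E → limiting reagent.
Q consumed = (2/4) × 71.48 = 35.74 mol
Q remaining = 58.43 − 35.74 = 22.69 mol
mass = 22.69 × 61.10 = 1386 g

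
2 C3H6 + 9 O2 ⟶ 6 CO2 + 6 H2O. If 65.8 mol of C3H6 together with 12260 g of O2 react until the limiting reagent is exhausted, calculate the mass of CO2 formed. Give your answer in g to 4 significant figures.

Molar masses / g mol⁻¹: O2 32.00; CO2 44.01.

n(C3H6) = 65.80 mol
n(O2) = 12260 / 32.00 = 383.1 mol
n/ν → C3H6: 32.90, O2: 42.57; C3H6 is limiting.
n(CO2) = (6/2) × 65.80 = 197.4 mol
mass = 197.4 × 44.01 = 8688 g

8688 g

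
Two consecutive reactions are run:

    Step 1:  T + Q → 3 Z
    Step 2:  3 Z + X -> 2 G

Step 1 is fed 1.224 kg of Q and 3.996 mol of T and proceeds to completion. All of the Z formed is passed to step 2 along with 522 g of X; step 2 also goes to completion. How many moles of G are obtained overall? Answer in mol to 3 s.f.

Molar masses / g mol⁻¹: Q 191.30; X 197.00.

5.30 mol

Step 1:
n(Q) = 1.224×1000 / 191.30 = 6.398 mol
n(T) = 3.996 mol
n/ν for Q = 6.398/1 = 6.398
n/ν for T = 3.996/1 = 3.996
Smallest n/ν is T → limiting reagent.
n(Z) produced = (3/1) × 3.996 = 11.99 mol
Step 2:
n(Z) available = 11.99 mol
n(X) = 522.0 / 197.00 = 2.650 mol
n/ν for Z = 11.99/3 = 3.997
n/ν for X = 2.650/1 = 2.650
Smallest n/ν is X → limiting reagent.
n(G) = (2/1) × 2.650 = 5.300 mol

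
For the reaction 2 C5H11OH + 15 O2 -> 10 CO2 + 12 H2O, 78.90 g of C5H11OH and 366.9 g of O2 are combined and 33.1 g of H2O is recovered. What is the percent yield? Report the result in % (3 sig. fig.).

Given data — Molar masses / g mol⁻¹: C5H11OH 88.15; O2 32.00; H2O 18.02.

34.2 %

n(C5H11OH) = 78.90 / 88.15 = 0.8951 mol
n(O2) = 366.9 / 32.00 = 11.47 mol
n/ν → C5H11OH: 0.4476, O2: 0.7647; C5H11OH is limiting.
theoretical n(H2O) = (12/2) × 0.8951 = 5.371 mol → 96.79 g
% yield = 33.1 / 96.79 × 100 = 34.20 %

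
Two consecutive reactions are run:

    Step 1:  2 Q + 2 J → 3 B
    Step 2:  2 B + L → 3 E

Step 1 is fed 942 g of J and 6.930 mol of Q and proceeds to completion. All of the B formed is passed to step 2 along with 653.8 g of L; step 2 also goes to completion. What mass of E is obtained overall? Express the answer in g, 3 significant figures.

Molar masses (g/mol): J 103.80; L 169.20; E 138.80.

Step 1:
n(J) = 942.0 / 103.80 = 9.075 mol
n(Q) = 6.930 mol
n/ν for J = 9.075/2 = 4.538
n/ν for Q = 6.930/2 = 3.465
Smallest n/ν is Q → limiting reagent.
n(B) produced = (3/2) × 6.930 = 10.40 mol
Step 2:
n(B) available = 10.40 mol
n(L) = 653.8 / 169.20 = 3.864 mol
n/ν for B = 10.40/2 = 5.200
n/ν for L = 3.864/1 = 3.864
Smallest n/ν is L → limiting reagent.
n(E) = (3/1) × 3.864 = 11.59 mol
mass = 11.59 × 138.80 = 1609 g

1610 g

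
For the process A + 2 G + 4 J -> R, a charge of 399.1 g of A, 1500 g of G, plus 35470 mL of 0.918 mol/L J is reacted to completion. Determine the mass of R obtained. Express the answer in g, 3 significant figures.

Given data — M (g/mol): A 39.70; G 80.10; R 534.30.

4350 g

n(A) = 399.1 / 39.70 = 10.05 mol
n(G) = 1500 / 80.10 = 18.73 mol
n(J) = 0.918 × 35470/1000 = 32.56 mol
n/ν for A = 10.05/1 = 10.05
n/ν for G = 18.73/2 = 9.365
n/ν for J = 32.56/4 = 8.140
Smallest n/ν is J → limiting reagent.
n(R) = (1/4) × 32.56 = 8.140 mol
mass = 8.140 × 534.30 = 4349 g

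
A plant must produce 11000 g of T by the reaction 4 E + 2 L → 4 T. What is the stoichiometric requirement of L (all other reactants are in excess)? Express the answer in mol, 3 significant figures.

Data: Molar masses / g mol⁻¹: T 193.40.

n(T) = 11000 / 193.40 = 56.88 mol
n(L) = (2/4) × 56.88 = 28.44 mol

28.4 mol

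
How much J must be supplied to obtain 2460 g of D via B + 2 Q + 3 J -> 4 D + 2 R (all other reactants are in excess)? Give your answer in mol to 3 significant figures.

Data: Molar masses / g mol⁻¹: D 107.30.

n(D) = 2460 / 107.30 = 22.93 mol
n(J) = (3/4) × 22.93 = 17.20 mol

17.2 mol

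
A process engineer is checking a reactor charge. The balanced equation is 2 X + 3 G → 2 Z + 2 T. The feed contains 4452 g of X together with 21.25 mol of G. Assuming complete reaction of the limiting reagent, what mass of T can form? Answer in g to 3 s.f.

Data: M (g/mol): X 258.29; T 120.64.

1710 g

n(X) = 4452 / 258.29 = 17.24 mol
n(G) = 21.25 mol
n/ν for X = 17.24/2 = 8.620
n/ν for G = 21.25/3 = 7.083
Smallest n/ν is G → limiting reagent.
n(T) = (2/3) × 21.25 = 14.17 mol
mass = 14.17 × 120.64 = 1709 g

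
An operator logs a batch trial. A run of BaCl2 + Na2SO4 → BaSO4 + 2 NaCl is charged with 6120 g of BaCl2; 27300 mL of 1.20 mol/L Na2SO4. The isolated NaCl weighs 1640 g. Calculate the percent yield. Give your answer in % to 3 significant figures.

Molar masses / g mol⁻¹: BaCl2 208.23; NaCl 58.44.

n(BaCl2) = 6120 / 208.23 = 29.39 mol
n(Na2SO4) = 1.20 × 27300/1000 = 32.76 mol
n/ν → BaCl2: 29.39, Na2SO4: 32.76; BaCl2 is limiting.
theoretical n(NaCl) = (2/1) × 29.39 = 58.78 mol → 3435 g
% yield = 1640 / 3435 × 100 = 47.74 %

47.7 %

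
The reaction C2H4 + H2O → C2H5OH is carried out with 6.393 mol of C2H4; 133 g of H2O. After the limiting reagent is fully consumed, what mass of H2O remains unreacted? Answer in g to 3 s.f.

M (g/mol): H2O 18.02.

17.8 g

n(C2H4) = 6.393 mol
n(H2O) = 133.0 / 18.02 = 7.381 mol
n/ν for C2H4 = 6.393/1 = 6.393
n/ν for H2O = 7.381/1 = 7.381
Smallest n/ν is C2H4 → limiting reagent.
H2O consumed = (1/1) × 6.393 = 6.393 mol
H2O remaining = 7.381 − 6.393 = 0.9880 mol
mass = 0.9880 × 18.02 = 17.80 g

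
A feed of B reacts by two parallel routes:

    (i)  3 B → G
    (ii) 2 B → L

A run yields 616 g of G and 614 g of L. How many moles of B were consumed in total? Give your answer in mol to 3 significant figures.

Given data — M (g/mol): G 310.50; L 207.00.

11.9 mol

n(G) = 616 / 310.50 = 1.984 mol
n(L) = 614 / 207.00 = 2.966 mol
n(B) via (i) = (3/1)×1.984 = 5.952 mol
n(B) via (ii) = (2/1)×2.966 = 5.932 mol
total n(B) = 5.952 + 5.932 = 11.88 mol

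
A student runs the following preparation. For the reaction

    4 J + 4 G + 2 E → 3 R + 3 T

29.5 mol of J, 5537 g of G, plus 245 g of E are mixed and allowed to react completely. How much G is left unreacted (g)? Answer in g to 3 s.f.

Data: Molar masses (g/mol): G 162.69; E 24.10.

n(J) = 29.50 mol
n(G) = 5537 / 162.69 = 34.03 mol
n(E) = 245.0 / 24.10 = 10.17 mol
n/ν → J: 7.375, G: 8.508, E: 5.085; E is limiting.
G consumed = (4/2) × 10.17 = 20.34 mol
G remaining = 34.03 − 20.34 = 13.69 mol
mass = 13.69 × 162.69 = 2227 g

2230 g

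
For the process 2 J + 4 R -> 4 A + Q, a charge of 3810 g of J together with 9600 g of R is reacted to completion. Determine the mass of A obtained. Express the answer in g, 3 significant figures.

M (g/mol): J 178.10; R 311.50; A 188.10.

n(J) = 3810 / 178.10 = 21.39 mol
n(R) = 9600 / 311.50 = 30.82 mol
n/ν for J = 21.39/2 = 10.70
n/ν for R = 30.82/4 = 7.705
Smallest n/ν is R → limiting reagent.
n(A) = (4/4) × 30.82 = 30.82 mol
mass = 30.82 × 188.10 = 5797 g

5800 g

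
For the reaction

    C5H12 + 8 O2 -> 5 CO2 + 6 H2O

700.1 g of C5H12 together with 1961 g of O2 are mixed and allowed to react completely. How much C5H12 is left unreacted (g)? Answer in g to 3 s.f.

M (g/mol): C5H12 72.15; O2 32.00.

147 g

n(C5H12) = 700.1 / 72.15 = 9.703 mol
n(O2) = 1961 / 32.00 = 61.28 mol
n/ν for C5H12 = 9.703/1 = 9.703
n/ν for O2 = 61.28/8 = 7.660
Smallest n/ν is O2 → limiting reagent.
C5H12 consumed = (1/8) × 61.28 = 7.660 mol
C5H12 remaining = 9.703 − 7.660 = 2.043 mol
mass = 2.043 × 72.15 = 147.4 g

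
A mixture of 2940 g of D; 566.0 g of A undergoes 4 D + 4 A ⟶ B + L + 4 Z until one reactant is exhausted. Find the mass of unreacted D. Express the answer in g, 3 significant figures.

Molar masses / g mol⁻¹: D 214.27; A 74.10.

n(D) = 2940 / 214.27 = 13.72 mol
n(A) = 566.0 / 74.10 = 7.638 mol
n/ν for D = 13.72/4 = 3.430
n/ν for A = 7.638/4 = 1.910
Smallest n/ν is A → limiting reagent.
D consumed = (4/4) × 7.638 = 7.638 mol
D remaining = 13.72 − 7.638 = 6.082 mol
mass = 6.082 × 214.27 = 1303 g

1300 g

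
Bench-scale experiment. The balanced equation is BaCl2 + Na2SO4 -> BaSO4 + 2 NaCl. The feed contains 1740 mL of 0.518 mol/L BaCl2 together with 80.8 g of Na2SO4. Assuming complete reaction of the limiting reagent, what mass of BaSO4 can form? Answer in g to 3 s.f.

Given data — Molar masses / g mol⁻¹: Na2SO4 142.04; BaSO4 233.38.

n(BaCl2) = 0.518 × 1740/1000 = 0.9013 mol
n(Na2SO4) = 80.80 / 142.04 = 0.5689 mol
n/ν for BaCl2 = 0.9013/1 = 0.9013
n/ν for Na2SO4 = 0.5689/1 = 0.5689
Smallest n/ν is Na2SO4 → limiting reagent.
n(BaSO4) = (1/1) × 0.5689 = 0.5689 mol
mass = 0.5689 × 233.38 = 132.8 g

133 g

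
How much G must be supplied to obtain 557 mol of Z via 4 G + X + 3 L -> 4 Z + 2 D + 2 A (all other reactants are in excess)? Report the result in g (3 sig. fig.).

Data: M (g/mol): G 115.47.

64300 g

n(Z) = 557.0 mol
n(G) = (4/4) × 557.0 = 557.0 mol
mass = 557.0 × 115.47 = 64320 g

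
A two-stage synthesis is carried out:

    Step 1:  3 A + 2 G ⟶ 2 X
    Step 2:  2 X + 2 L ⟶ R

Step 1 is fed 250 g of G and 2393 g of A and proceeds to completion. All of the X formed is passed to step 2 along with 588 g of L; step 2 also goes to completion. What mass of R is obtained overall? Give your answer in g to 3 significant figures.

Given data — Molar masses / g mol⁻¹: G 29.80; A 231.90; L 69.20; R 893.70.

3070 g

Step 1:
n(G) = 250.0 / 29.80 = 8.389 mol
n(A) = 2393 / 231.90 = 10.32 mol
n/ν for G = 8.389/2 = 4.195
n/ν for A = 10.32/3 = 3.440
Smallest n/ν is A → limiting reagent.
n(X) produced = (2/3) × 10.32 = 6.880 mol
Step 2:
n(X) available = 6.880 mol
n(L) = 588.0 / 69.20 = 8.497 mol
n/ν for X = 6.880/2 = 3.440
n/ν for L = 8.497/2 = 4.249
Smallest n/ν is X → limiting reagent.
n(R) = (1/2) × 6.880 = 3.440 mol
mass = 3.440 × 893.70 = 3074 g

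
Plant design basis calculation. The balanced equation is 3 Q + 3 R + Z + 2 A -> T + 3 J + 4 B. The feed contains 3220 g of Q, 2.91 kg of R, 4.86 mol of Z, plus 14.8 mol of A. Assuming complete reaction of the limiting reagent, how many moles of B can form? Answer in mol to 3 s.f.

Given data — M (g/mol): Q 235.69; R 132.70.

18.2 mol

n(Q) = 3220 / 235.69 = 13.66 mol
n(R) = 2.910×1000 / 132.70 = 21.93 mol
n(Z) = 4.860 mol
n(A) = 14.80 mol
n/ν → Q: 4.553, R: 7.310, Z: 4.860, A: 7.400; Q is limiting.
n(B) = (4/3) × 13.66 = 18.21 mol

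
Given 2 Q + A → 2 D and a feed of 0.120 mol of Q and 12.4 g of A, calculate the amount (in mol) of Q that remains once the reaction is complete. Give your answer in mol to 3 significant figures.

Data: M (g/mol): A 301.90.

0.0379 mol

n(Q) = 0.1200 mol
n(A) = 12.40 / 301.90 = 0.04107 mol
n/ν for Q = 0.1200/2 = 0.06000
n/ν for A = 0.04107/1 = 0.04107
Smallest n/ν is A → limiting reagent.
Q consumed = (2/1) × 0.04107 = 0.08214 mol
Q remaining = 0.1200 − 0.08214 = 0.03786 mol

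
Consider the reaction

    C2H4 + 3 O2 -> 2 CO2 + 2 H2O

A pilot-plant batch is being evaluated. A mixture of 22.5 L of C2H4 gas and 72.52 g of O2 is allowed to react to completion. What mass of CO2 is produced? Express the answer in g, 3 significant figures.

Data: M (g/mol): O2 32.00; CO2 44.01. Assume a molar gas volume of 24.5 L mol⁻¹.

66.5 g

n(C2H4) = 22.50 / 24.5 = 0.9184 mol
n(O2) = 72.52 / 32.00 = 2.266 mol
n/ν → C2H4: 0.9184, O2: 0.7553; O2 is limiting.
n(CO2) = (2/3) × 2.266 = 1.511 mol
mass = 1.511 × 44.01 = 66.50 g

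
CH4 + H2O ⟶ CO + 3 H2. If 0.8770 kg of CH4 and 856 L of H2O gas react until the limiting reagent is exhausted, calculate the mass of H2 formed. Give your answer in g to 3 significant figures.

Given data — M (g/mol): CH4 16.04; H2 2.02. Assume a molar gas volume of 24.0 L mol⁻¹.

n(CH4) = 0.8770×1000 / 16.04 = 54.68 mol
n(H2O) = 856.0 / 24.0 = 35.67 mol
n/ν → CH4: 54.68, H2O: 35.67; H2O is limiting.
n(H2) = (3/1) × 35.67 = 107.0 mol
mass = 107.0 × 2.02 = 216.1 g

216 g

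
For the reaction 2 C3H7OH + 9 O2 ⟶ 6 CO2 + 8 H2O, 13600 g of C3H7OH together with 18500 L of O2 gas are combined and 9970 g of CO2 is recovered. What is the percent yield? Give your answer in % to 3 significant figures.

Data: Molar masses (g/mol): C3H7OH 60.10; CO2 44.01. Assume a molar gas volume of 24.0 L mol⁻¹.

44.1 %

n(C3H7OH) = 13600 / 60.10 = 226.3 mol
n(O2) = 18500 / 24.0 = 770.8 mol
n/ν for C3H7OH = 226.3/2 = 113.2
n/ν for O2 = 770.8/9 = 85.64
Smallest n/ν is O2 → limiting reagent.
theoretical n(CO2) = (6/9) × 770.8 = 513.9 mol → 22620 g
% yield = 9970 / 22620 × 100 = 44.08 %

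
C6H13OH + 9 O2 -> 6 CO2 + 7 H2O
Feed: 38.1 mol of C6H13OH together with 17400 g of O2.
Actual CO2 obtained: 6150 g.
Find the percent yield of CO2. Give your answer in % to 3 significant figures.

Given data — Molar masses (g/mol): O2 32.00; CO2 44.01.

61.1 %

n(C6H13OH) = 38.10 mol
n(O2) = 17400 / 32.00 = 543.8 mol
n/ν → C6H13OH: 38.10, O2: 60.42; C6H13OH is limiting.
theoretical n(CO2) = (6/1) × 38.10 = 228.6 mol → 10060 g
% yield = 6150 / 10060 × 100 = 61.13 %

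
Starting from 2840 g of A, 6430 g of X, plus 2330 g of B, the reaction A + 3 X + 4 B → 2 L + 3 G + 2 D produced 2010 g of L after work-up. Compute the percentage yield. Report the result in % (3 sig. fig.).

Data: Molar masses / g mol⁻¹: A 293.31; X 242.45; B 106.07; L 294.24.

n(A) = 2840 / 293.31 = 9.683 mol
n(X) = 6430 / 242.45 = 26.52 mol
n(B) = 2330 / 106.07 = 21.97 mol
n/ν for A = 9.683/1 = 9.683
n/ν for X = 26.52/3 = 8.840
n/ν for B = 21.97/4 = 5.493
Smallest n/ν is B → limiting reagent.
theoretical n(L) = (2/4) × 21.97 = 10.99 mol → 3234 g
% yield = 2010 / 3234 × 100 = 62.15 %

62.2 %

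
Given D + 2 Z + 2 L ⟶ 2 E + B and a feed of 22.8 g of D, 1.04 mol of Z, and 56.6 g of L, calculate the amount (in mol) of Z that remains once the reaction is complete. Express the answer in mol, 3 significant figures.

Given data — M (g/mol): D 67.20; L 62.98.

n(D) = 22.80 / 67.20 = 0.3393 mol
n(Z) = 1.040 mol
n(L) = 56.60 / 62.98 = 0.8987 mol
n/ν for D = 0.3393/1 = 0.3393
n/ν for Z = 1.040/2 = 0.5200
n/ν for L = 0.8987/2 = 0.4494
Smallest n/ν is D → limiting reagent.
Z consumed = (2/1) × 0.3393 = 0.6786 mol
Z remaining = 1.040 − 0.6786 = 0.3614 mol

0.361 mol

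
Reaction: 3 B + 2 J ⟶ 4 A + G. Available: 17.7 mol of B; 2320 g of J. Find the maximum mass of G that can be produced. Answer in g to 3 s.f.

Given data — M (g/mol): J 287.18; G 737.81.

2980 g

n(B) = 17.70 mol
n(J) = 2320 / 287.18 = 8.079 mol
n/ν → B: 5.900, J: 4.040; J is limiting.
n(G) = (1/2) × 8.079 = 4.040 mol
mass = 4.040 × 737.81 = 2981 g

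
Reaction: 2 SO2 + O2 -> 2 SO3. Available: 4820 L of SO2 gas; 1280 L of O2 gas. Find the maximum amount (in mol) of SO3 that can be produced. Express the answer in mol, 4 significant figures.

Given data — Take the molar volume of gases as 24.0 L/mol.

n(SO2) = 4820 / 24.0 = 200.8 mol
n(O2) = 1280 / 24.0 = 53.33 mol
n/ν → SO2: 100.4, O2: 53.33; O2 is limiting.
n(SO3) = (2/1) × 53.33 = 106.7 mol

106.7 mol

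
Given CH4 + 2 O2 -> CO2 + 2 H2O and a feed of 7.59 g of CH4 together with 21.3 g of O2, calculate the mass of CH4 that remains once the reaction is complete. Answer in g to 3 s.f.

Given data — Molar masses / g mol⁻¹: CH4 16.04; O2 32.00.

2.25 g

n(CH4) = 7.590 / 16.04 = 0.4732 mol
n(O2) = 21.30 / 32.00 = 0.6656 mol
n/ν → CH4: 0.4732, O2: 0.3328; O2 is limiting.
CH4 consumed = (1/2) × 0.6656 = 0.3328 mol
CH4 remaining = 0.4732 − 0.3328 = 0.1404 mol
mass = 0.1404 × 16.04 = 2.252 g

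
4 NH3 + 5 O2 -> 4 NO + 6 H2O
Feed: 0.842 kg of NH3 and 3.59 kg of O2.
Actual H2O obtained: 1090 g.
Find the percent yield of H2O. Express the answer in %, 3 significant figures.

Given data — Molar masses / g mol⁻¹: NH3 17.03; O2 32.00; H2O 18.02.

n(NH3) = 0.8420×1000 / 17.03 = 49.44 mol
n(O2) = 3.590×1000 / 32.00 = 112.2 mol
n/ν for NH3 = 49.44/4 = 12.36
n/ν for O2 = 112.2/5 = 22.44
Smallest n/ν is NH3 → limiting reagent.
theoretical n(H2O) = (6/4) × 49.44 = 74.16 mol → 1336 g
% yield = 1090 / 1336 × 100 = 81.59 %

81.6 %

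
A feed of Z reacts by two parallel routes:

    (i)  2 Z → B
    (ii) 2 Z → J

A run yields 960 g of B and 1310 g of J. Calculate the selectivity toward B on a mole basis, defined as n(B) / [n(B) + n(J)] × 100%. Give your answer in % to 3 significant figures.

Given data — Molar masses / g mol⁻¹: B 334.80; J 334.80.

n(B) = 960 / 334.80 = 2.867 mol
n(J) = 1310 / 334.80 = 3.913 mol
selectivity = 2.867/(2.867+3.913) × 100 = 42.29 %

42.3 %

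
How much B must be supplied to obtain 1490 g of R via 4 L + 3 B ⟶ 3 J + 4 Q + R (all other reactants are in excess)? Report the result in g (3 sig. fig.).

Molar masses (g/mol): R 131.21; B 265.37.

n(R) = 1490 / 131.21 = 11.36 mol
n(B) = (3/1) × 11.36 = 34.08 mol
mass = 34.08 × 265.37 = 9044 g

9040 g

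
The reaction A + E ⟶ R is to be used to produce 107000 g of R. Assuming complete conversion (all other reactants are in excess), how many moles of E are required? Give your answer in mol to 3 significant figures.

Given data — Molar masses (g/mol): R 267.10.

401 mol

n(R) = 107000 / 267.10 = 400.6 mol
n(E) = (1/1) × 400.6 = 400.6 mol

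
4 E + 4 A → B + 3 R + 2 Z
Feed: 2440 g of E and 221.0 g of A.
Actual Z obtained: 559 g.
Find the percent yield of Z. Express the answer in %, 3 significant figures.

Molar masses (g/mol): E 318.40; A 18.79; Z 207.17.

70.4 %

n(E) = 2440 / 318.40 = 7.663 mol
n(A) = 221.0 / 18.79 = 11.76 mol
n/ν → E: 1.916, A: 2.940; E is limiting.
theoretical n(Z) = (2/4) × 7.663 = 3.832 mol → 793.9 g
% yield = 559 / 793.9 × 100 = 70.41 %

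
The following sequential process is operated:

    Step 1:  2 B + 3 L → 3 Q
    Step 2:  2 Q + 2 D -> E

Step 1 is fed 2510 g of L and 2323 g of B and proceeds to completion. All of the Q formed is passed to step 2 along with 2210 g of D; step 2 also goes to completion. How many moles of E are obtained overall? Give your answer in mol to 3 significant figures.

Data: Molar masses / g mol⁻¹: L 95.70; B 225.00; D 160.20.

Step 1:
n(L) = 2510 / 95.70 = 26.23 mol
n(B) = 2323 / 225.00 = 10.32 mol
n/ν for L = 26.23/3 = 8.743
n/ν for B = 10.32/2 = 5.160
Smallest n/ν is B → limiting reagent.
n(Q) produced = (3/2) × 10.32 = 15.48 mol
Step 2:
n(Q) available = 15.48 mol
n(D) = 2210 / 160.20 = 13.80 mol
n/ν for Q = 15.48/2 = 7.740
n/ν for D = 13.80/2 = 6.900
Smallest n/ν is D → limiting reagent.
n(E) = (1/2) × 13.80 = 6.900 mol

6.90 mol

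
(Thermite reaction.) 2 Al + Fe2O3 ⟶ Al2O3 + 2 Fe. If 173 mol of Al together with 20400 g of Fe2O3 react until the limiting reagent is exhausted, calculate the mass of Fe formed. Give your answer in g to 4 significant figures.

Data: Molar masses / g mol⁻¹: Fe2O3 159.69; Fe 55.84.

n(Al) = 173.0 mol
n(Fe2O3) = 20400 / 159.69 = 127.7 mol
n/ν for Al = 173.0/2 = 86.50
n/ν for Fe2O3 = 127.7/1 = 127.7
Smallest n/ν is Al → limiting reagent.
n(Fe) = (2/2) × 173.0 = 173.0 mol
mass = 173.0 × 55.84 = 9660 g

9660 g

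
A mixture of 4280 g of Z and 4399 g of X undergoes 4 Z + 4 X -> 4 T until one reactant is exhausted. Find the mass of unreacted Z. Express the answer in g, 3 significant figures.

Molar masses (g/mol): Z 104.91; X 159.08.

1380 g

n(Z) = 4280 / 104.91 = 40.80 mol
n(X) = 4399 / 159.08 = 27.65 mol
n/ν → Z: 10.20, X: 6.913; X is limiting.
Z consumed = (4/4) × 27.65 = 27.65 mol
Z remaining = 40.80 − 27.65 = 13.15 mol
mass = 13.15 × 104.91 = 1380 g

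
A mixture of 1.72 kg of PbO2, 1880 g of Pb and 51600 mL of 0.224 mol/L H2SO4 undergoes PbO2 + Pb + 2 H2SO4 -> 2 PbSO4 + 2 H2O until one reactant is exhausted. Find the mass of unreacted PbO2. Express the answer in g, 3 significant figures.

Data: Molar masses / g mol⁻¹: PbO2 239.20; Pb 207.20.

n(PbO2) = 1.720×1000 / 239.20 = 7.191 mol
n(Pb) = 1880 / 207.20 = 9.073 mol
n(H2SO4) = 0.224 × 51600/1000 = 11.56 mol
n/ν for PbO2 = 7.191/1 = 7.191
n/ν for Pb = 9.073/1 = 9.073
n/ν for H2SO4 = 11.56/2 = 5.780
Smallest n/ν is H2SO4 → limiting reagent.
PbO2 consumed = (1/2) × 11.56 = 5.780 mol
PbO2 remaining = 7.191 − 5.780 = 1.411 mol
mass = 1.411 × 239.20 = 337.5 g

338 g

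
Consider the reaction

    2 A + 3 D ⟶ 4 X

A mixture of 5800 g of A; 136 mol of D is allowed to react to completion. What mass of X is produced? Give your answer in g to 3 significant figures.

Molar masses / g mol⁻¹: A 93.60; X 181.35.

22500 g

n(A) = 5800 / 93.60 = 61.97 mol
n(D) = 136.0 mol
n/ν for A = 61.97/2 = 30.99
n/ν for D = 136.0/3 = 45.33
Smallest n/ν is A → limiting reagent.
n(X) = (4/2) × 61.97 = 123.9 mol
mass = 123.9 × 181.35 = 22470 g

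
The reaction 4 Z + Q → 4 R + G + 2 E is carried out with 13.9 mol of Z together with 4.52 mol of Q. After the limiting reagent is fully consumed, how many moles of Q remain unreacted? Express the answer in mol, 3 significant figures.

1.05 mol

n(Z) = 13.90 mol
n(Q) = 4.520 mol
n/ν for Z = 13.90/4 = 3.475
n/ν for Q = 4.520/1 = 4.520
Smallest n/ν is Z → limiting reagent.
Q consumed = (1/4) × 13.90 = 3.475 mol
Q remaining = 4.520 − 3.475 = 1.045 mol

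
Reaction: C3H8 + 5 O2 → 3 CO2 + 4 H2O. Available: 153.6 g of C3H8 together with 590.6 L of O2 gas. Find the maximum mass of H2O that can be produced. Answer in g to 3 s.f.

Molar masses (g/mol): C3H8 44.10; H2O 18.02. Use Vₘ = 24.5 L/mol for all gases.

251 g

n(C3H8) = 153.6 / 44.10 = 3.483 mol
n(O2) = 590.6 / 24.5 = 24.11 mol
n/ν → C3H8: 3.483, O2: 4.822; C3H8 is limiting.
n(H2O) = (4/1) × 3.483 = 13.93 mol
mass = 13.93 × 18.02 = 251.0 g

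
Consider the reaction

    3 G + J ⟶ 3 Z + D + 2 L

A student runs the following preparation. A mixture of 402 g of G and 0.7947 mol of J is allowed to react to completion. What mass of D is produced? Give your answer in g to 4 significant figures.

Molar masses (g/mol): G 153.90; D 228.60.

181.7 g

n(G) = 402.0 / 153.90 = 2.612 mol
n(J) = 0.7947 mol
n/ν → G: 0.8707, J: 0.7947; J is limiting.
n(D) = (1/1) × 0.7947 = 0.7947 mol
mass = 0.7947 × 228.60 = 181.7 g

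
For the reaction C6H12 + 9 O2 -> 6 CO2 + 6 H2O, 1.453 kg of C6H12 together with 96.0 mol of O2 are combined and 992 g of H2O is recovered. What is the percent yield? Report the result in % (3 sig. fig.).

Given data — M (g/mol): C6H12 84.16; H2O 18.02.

n(C6H12) = 1.453×1000 / 84.16 = 17.26 mol
n(O2) = 96.00 mol
n/ν → C6H12: 17.26, O2: 10.67; O2 is limiting.
theoretical n(H2O) = (6/9) × 96.00 = 64.00 mol → 1153 g
% yield = 992 / 1153 × 100 = 86.04 %

86.0 %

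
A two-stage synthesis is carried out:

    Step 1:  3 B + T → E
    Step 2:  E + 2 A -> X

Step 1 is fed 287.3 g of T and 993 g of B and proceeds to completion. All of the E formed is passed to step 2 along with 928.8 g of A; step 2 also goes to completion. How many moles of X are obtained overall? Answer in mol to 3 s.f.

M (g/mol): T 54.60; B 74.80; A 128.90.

Step 1:
n(T) = 287.3 / 54.60 = 5.262 mol
n(B) = 993.0 / 74.80 = 13.28 mol
n/ν for T = 5.262/1 = 5.262
n/ν for B = 13.28/3 = 4.427
Smallest n/ν is B → limiting reagent.
n(E) produced = (1/3) × 13.28 = 4.427 mol
Step 2:
n(E) available = 4.427 mol
n(A) = 928.8 / 128.90 = 7.206 mol
n/ν for E = 4.427/1 = 4.427
n/ν for A = 7.206/2 = 3.603
Smallest n/ν is A → limiting reagent.
n(X) = (1/2) × 7.206 = 3.603 mol

3.60 mol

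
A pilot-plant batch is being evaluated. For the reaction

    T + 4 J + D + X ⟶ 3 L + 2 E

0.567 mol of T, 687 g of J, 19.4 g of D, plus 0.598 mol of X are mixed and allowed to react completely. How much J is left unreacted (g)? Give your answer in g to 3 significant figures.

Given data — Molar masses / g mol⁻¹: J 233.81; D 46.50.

297 g

n(T) = 0.5670 mol
n(J) = 687.0 / 233.81 = 2.938 mol
n(D) = 19.40 / 46.50 = 0.4172 mol
n(X) = 0.5980 mol
n/ν for T = 0.5670/1 = 0.5670
n/ν for J = 2.938/4 = 0.7345
n/ν for D = 0.4172/1 = 0.4172
n/ν for X = 0.5980/1 = 0.5980
Smallest n/ν is D → limiting reagent.
J consumed = (4/1) × 0.4172 = 1.669 mol
J remaining = 2.938 − 1.669 = 1.269 mol
mass = 1.269 × 233.81 = 296.7 g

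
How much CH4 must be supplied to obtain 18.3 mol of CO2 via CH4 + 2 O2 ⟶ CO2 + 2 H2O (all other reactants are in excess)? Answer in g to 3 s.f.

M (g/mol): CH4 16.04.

294 g

n(CO2) = 18.30 mol
n(CH4) = (1/1) × 18.30 = 18.30 mol
mass = 18.30 × 16.04 = 293.5 g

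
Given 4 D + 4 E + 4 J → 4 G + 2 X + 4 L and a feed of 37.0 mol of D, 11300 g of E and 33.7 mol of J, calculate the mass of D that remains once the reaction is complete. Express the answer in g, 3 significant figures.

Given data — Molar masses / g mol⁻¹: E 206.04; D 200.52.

n(D) = 37.00 mol
n(E) = 11300 / 206.04 = 54.84 mol
n(J) = 33.70 mol
n/ν → D: 9.250, E: 13.71, J: 8.425; J is limiting.
D consumed = (4/4) × 33.70 = 33.70 mol
D remaining = 37.00 − 33.70 = 3.300 mol
mass = 3.300 × 200.52 = 661.7 g

662 g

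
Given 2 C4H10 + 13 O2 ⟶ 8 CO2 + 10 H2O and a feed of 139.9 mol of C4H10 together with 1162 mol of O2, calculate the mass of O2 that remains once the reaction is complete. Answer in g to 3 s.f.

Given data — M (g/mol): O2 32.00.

8080 g

n(C4H10) = 139.9 mol
n(O2) = 1162 mol
n/ν for C4H10 = 139.9/2 = 69.95
n/ν for O2 = 1162/13 = 89.38
Smallest n/ν is C4H10 → limiting reagent.
O2 consumed = (13/2) × 139.9 = 909.4 mol
O2 remaining = 1162 − 909.4 = 252.6 mol
mass = 252.6 × 32.00 = 8083 g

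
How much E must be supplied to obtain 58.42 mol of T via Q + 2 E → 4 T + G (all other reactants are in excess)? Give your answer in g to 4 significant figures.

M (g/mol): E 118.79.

3470 g

n(T) = 58.42 mol
n(E) = (2/4) × 58.42 = 29.21 mol
mass = 29.21 × 118.79 = 3470 g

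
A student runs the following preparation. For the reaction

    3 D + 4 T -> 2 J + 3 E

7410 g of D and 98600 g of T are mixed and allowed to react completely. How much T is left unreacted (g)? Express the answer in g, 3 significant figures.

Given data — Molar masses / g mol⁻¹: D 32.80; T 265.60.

18600 g

n(D) = 7410 / 32.80 = 225.9 mol
n(T) = 98600 / 265.60 = 371.2 mol
n/ν → D: 75.30, T: 92.80; D is limiting.
T consumed = (4/3) × 225.9 = 301.2 mol
T remaining = 371.2 − 301.2 = 70.00 mol
mass = 70.00 × 265.60 = 18590 g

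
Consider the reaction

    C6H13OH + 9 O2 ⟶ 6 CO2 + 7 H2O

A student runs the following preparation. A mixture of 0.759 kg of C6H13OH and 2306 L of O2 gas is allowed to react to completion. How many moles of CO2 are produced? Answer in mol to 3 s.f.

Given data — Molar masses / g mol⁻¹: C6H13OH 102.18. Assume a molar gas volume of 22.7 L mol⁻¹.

44.6 mol

n(C6H13OH) = 0.7590×1000 / 102.18 = 7.428 mol
n(O2) = 2306 / 22.7 = 101.6 mol
n/ν for C6H13OH = 7.428/1 = 7.428
n/ν for O2 = 101.6/9 = 11.29
Smallest n/ν is C6H13OH → limiting reagent.
n(CO2) = (6/1) × 7.428 = 44.57 mol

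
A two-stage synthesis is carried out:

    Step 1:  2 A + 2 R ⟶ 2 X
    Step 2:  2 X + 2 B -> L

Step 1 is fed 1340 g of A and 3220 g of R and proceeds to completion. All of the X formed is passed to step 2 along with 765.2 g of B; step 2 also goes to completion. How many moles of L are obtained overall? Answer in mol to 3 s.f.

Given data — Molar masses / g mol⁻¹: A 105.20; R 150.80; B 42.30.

6.37 mol

Step 1:
n(A) = 1340 / 105.20 = 12.74 mol
n(R) = 3220 / 150.80 = 21.35 mol
n/ν for A = 12.74/2 = 6.370
n/ν for R = 21.35/2 = 10.68
Smallest n/ν is A → limiting reagent.
n(X) produced = (2/2) × 12.74 = 12.74 mol
Step 2:
n(X) available = 12.74 mol
n(B) = 765.2 / 42.30 = 18.09 mol
n/ν for X = 12.74/2 = 6.370
n/ν for B = 18.09/2 = 9.045
Smallest n/ν is X → limiting reagent.
n(L) = (1/2) × 12.74 = 6.370 mol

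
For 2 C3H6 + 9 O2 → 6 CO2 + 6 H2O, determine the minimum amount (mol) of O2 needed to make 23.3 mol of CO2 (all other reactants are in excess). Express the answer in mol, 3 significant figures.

n(CO2) = 23.30 mol
n(O2) = (9/6) × 23.30 = 34.95 mol

35.0 mol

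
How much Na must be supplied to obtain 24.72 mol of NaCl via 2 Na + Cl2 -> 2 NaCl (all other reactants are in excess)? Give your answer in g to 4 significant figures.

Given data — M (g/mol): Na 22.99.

568.3 g

n(NaCl) = 24.72 mol
n(Na) = (2/2) × 24.72 = 24.72 mol
mass = 24.72 × 22.99 = 568.3 g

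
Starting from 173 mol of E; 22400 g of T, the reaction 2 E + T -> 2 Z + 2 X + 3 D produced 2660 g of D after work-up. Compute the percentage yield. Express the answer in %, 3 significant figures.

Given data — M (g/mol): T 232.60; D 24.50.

n(E) = 173.0 mol
n(T) = 22400 / 232.60 = 96.30 mol
n/ν for E = 173.0/2 = 86.50
n/ν for T = 96.30/1 = 96.30
Smallest n/ν is E → limiting reagent.
theoretical n(D) = (3/2) × 173.0 = 259.5 mol → 6358 g
% yield = 2660 / 6358 × 100 = 41.84 %

41.8 %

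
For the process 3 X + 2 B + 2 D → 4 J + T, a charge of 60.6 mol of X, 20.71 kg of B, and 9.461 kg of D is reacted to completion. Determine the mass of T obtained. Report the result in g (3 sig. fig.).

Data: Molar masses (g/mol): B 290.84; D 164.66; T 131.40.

2650 g

n(X) = 60.60 mol
n(B) = 20.71×1000 / 290.84 = 71.21 mol
n(D) = 9.461×1000 / 164.66 = 57.46 mol
n/ν → X: 20.20, B: 35.61, D: 28.73; X is limiting.
n(T) = (1/3) × 60.60 = 20.20 mol
mass = 20.20 × 131.40 = 2654 g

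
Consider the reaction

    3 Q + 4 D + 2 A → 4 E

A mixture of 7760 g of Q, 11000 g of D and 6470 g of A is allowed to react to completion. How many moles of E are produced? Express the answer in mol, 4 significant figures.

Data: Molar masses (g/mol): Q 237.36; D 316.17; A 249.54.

34.79 mol

n(Q) = 7760 / 237.36 = 32.69 mol
n(D) = 11000 / 316.17 = 34.79 mol
n(A) = 6470 / 249.54 = 25.93 mol
n/ν for Q = 32.69/3 = 10.90
n/ν for D = 34.79/4 = 8.698
n/ν for A = 25.93/2 = 12.97
Smallest n/ν is D → limiting reagent.
n(E) = (4/4) × 34.79 = 34.79 mol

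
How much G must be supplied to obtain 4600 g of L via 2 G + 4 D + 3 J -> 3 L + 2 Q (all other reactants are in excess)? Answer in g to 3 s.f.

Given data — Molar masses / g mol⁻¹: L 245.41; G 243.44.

3040 g

n(L) = 4600 / 245.41 = 18.74 mol
n(G) = (2/3) × 18.74 = 12.49 mol
mass = 12.49 × 243.44 = 3041 g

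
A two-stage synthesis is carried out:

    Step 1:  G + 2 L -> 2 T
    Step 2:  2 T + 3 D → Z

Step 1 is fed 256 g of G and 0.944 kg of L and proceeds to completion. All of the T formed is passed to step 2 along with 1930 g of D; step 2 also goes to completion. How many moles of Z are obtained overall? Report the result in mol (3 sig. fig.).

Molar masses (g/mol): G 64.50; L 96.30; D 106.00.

3.97 mol

Step 1:
n(G) = 256.0 / 64.50 = 3.969 mol
n(L) = 0.9440×1000 / 96.30 = 9.803 mol
n/ν for G = 3.969/1 = 3.969
n/ν for L = 9.803/2 = 4.902
Smallest n/ν is G → limiting reagent.
n(T) produced = (2/1) × 3.969 = 7.938 mol
Step 2:
n(T) available = 7.938 mol
n(D) = 1930 / 106.00 = 18.21 mol
n/ν for T = 7.938/2 = 3.969
n/ν for D = 18.21/3 = 6.070
Smallest n/ν is T → limiting reagent.
n(Z) = (1/2) × 7.938 = 3.969 mol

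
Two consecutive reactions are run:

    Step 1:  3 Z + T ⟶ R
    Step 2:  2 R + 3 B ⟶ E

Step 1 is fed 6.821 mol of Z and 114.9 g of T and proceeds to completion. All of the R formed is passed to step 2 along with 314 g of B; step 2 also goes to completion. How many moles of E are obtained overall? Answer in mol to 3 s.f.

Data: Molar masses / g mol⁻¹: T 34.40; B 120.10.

Step 1:
n(Z) = 6.821 mol
n(T) = 114.9 / 34.40 = 3.340 mol
n/ν for Z = 6.821/3 = 2.274
n/ν for T = 3.340/1 = 3.340
Smallest n/ν is Z → limiting reagent.
n(R) produced = (1/3) × 6.821 = 2.274 mol
Step 2:
n(R) available = 2.274 mol
n(B) = 314.0 / 120.10 = 2.614 mol
n/ν for R = 2.274/2 = 1.137
n/ν for B = 2.614/3 = 0.8713
Smallest n/ν is B → limiting reagent.
n(E) = (1/3) × 2.614 = 0.8713 mol

0.871 mol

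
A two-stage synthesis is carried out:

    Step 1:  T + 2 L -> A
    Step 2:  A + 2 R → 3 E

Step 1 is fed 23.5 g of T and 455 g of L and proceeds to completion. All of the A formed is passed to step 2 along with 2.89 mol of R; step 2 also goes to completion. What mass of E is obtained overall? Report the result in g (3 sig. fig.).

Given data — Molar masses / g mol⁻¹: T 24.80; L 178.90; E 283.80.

807 g

Step 1:
n(T) = 23.50 / 24.80 = 0.9476 mol
n(L) = 455.0 / 178.90 = 2.543 mol
n/ν for T = 0.9476/1 = 0.9476
n/ν for L = 2.543/2 = 1.272
Smallest n/ν is T → limiting reagent.
n(A) produced = (1/1) × 0.9476 = 0.9476 mol
Step 2:
n(A) available = 0.9476 mol
n(R) = 2.890 mol
n/ν for A = 0.9476/1 = 0.9476
n/ν for R = 2.890/2 = 1.445
Smallest n/ν is A → limiting reagent.
n(E) = (3/1) × 0.9476 = 2.843 mol
mass = 2.843 × 283.80 = 806.8 g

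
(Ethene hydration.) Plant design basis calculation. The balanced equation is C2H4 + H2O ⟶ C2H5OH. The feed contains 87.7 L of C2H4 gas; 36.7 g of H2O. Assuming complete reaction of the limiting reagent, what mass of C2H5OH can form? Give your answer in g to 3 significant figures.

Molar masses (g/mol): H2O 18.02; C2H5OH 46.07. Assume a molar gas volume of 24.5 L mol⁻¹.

n(C2H4) = 87.70 / 24.5 = 3.580 mol
n(H2O) = 36.70 / 18.02 = 2.037 mol
n/ν for C2H4 = 3.580/1 = 3.580
n/ν for H2O = 2.037/1 = 2.037
Smallest n/ν is H2O → limiting reagent.
n(C2H5OH) = (1/1) × 2.037 = 2.037 mol
mass = 2.037 × 46.07 = 93.84 g

93.8 g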